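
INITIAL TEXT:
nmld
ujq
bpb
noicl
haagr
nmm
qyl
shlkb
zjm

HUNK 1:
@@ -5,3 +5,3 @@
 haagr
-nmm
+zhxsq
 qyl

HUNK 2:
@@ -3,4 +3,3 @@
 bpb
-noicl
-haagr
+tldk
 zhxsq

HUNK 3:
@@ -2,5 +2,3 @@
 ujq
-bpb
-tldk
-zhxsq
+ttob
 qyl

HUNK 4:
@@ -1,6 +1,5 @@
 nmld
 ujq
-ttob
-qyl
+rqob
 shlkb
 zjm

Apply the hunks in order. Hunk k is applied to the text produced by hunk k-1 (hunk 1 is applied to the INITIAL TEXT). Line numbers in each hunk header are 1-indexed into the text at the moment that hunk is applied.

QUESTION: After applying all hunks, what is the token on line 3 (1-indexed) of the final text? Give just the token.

Hunk 1: at line 5 remove [nmm] add [zhxsq] -> 9 lines: nmld ujq bpb noicl haagr zhxsq qyl shlkb zjm
Hunk 2: at line 3 remove [noicl,haagr] add [tldk] -> 8 lines: nmld ujq bpb tldk zhxsq qyl shlkb zjm
Hunk 3: at line 2 remove [bpb,tldk,zhxsq] add [ttob] -> 6 lines: nmld ujq ttob qyl shlkb zjm
Hunk 4: at line 1 remove [ttob,qyl] add [rqob] -> 5 lines: nmld ujq rqob shlkb zjm
Final line 3: rqob

Answer: rqob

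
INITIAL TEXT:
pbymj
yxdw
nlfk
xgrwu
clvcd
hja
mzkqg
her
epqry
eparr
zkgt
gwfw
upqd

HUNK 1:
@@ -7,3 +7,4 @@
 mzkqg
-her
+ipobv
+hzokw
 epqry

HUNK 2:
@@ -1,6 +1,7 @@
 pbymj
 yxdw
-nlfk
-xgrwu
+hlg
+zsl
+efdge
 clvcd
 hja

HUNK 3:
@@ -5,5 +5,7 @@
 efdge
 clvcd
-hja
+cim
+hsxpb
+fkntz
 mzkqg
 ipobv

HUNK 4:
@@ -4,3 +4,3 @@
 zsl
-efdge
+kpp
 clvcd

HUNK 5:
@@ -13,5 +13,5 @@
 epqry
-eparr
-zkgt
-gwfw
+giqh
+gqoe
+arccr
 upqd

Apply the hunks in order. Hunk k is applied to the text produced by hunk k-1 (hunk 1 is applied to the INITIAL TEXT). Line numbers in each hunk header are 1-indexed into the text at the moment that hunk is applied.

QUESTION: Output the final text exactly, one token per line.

Hunk 1: at line 7 remove [her] add [ipobv,hzokw] -> 14 lines: pbymj yxdw nlfk xgrwu clvcd hja mzkqg ipobv hzokw epqry eparr zkgt gwfw upqd
Hunk 2: at line 1 remove [nlfk,xgrwu] add [hlg,zsl,efdge] -> 15 lines: pbymj yxdw hlg zsl efdge clvcd hja mzkqg ipobv hzokw epqry eparr zkgt gwfw upqd
Hunk 3: at line 5 remove [hja] add [cim,hsxpb,fkntz] -> 17 lines: pbymj yxdw hlg zsl efdge clvcd cim hsxpb fkntz mzkqg ipobv hzokw epqry eparr zkgt gwfw upqd
Hunk 4: at line 4 remove [efdge] add [kpp] -> 17 lines: pbymj yxdw hlg zsl kpp clvcd cim hsxpb fkntz mzkqg ipobv hzokw epqry eparr zkgt gwfw upqd
Hunk 5: at line 13 remove [eparr,zkgt,gwfw] add [giqh,gqoe,arccr] -> 17 lines: pbymj yxdw hlg zsl kpp clvcd cim hsxpb fkntz mzkqg ipobv hzokw epqry giqh gqoe arccr upqd

Answer: pbymj
yxdw
hlg
zsl
kpp
clvcd
cim
hsxpb
fkntz
mzkqg
ipobv
hzokw
epqry
giqh
gqoe
arccr
upqd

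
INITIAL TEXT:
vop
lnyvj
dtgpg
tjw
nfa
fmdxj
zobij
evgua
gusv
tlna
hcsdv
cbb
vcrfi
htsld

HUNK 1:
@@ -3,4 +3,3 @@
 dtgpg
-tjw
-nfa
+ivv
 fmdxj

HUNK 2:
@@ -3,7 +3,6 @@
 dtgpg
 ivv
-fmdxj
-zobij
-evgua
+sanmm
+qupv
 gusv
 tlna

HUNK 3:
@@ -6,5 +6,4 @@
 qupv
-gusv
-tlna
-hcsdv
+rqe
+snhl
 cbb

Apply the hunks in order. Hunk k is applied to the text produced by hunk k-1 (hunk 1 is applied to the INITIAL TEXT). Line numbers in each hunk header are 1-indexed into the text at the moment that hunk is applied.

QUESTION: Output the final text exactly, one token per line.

Answer: vop
lnyvj
dtgpg
ivv
sanmm
qupv
rqe
snhl
cbb
vcrfi
htsld

Derivation:
Hunk 1: at line 3 remove [tjw,nfa] add [ivv] -> 13 lines: vop lnyvj dtgpg ivv fmdxj zobij evgua gusv tlna hcsdv cbb vcrfi htsld
Hunk 2: at line 3 remove [fmdxj,zobij,evgua] add [sanmm,qupv] -> 12 lines: vop lnyvj dtgpg ivv sanmm qupv gusv tlna hcsdv cbb vcrfi htsld
Hunk 3: at line 6 remove [gusv,tlna,hcsdv] add [rqe,snhl] -> 11 lines: vop lnyvj dtgpg ivv sanmm qupv rqe snhl cbb vcrfi htsld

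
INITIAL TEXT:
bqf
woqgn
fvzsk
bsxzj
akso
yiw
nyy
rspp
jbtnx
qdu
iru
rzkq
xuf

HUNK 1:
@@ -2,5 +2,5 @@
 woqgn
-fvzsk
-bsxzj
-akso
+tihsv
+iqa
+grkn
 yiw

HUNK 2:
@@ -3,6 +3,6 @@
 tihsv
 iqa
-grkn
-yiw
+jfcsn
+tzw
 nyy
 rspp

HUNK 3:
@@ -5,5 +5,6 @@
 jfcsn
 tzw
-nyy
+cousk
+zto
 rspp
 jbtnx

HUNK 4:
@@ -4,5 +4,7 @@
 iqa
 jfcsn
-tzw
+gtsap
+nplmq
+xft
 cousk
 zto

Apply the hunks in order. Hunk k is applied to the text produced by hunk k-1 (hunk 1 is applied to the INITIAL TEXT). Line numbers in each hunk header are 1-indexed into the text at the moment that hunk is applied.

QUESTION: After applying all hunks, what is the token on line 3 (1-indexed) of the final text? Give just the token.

Hunk 1: at line 2 remove [fvzsk,bsxzj,akso] add [tihsv,iqa,grkn] -> 13 lines: bqf woqgn tihsv iqa grkn yiw nyy rspp jbtnx qdu iru rzkq xuf
Hunk 2: at line 3 remove [grkn,yiw] add [jfcsn,tzw] -> 13 lines: bqf woqgn tihsv iqa jfcsn tzw nyy rspp jbtnx qdu iru rzkq xuf
Hunk 3: at line 5 remove [nyy] add [cousk,zto] -> 14 lines: bqf woqgn tihsv iqa jfcsn tzw cousk zto rspp jbtnx qdu iru rzkq xuf
Hunk 4: at line 4 remove [tzw] add [gtsap,nplmq,xft] -> 16 lines: bqf woqgn tihsv iqa jfcsn gtsap nplmq xft cousk zto rspp jbtnx qdu iru rzkq xuf
Final line 3: tihsv

Answer: tihsv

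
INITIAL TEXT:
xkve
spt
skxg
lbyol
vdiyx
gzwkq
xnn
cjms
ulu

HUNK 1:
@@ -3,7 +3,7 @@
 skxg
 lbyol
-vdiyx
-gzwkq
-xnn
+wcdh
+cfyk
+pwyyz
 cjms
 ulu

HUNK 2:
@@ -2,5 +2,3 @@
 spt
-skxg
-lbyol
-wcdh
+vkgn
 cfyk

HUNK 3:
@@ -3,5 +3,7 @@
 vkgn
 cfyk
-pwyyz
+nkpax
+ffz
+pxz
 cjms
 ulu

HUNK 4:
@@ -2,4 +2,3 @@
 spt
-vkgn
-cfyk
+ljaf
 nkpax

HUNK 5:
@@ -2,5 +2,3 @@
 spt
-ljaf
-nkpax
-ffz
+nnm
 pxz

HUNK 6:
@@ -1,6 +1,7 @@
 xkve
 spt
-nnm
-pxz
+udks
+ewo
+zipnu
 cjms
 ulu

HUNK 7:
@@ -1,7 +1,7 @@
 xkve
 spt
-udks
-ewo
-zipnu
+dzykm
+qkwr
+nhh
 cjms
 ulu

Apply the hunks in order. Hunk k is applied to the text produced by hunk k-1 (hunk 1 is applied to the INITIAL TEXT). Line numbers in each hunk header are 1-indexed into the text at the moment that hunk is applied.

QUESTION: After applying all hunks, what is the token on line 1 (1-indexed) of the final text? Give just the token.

Answer: xkve

Derivation:
Hunk 1: at line 3 remove [vdiyx,gzwkq,xnn] add [wcdh,cfyk,pwyyz] -> 9 lines: xkve spt skxg lbyol wcdh cfyk pwyyz cjms ulu
Hunk 2: at line 2 remove [skxg,lbyol,wcdh] add [vkgn] -> 7 lines: xkve spt vkgn cfyk pwyyz cjms ulu
Hunk 3: at line 3 remove [pwyyz] add [nkpax,ffz,pxz] -> 9 lines: xkve spt vkgn cfyk nkpax ffz pxz cjms ulu
Hunk 4: at line 2 remove [vkgn,cfyk] add [ljaf] -> 8 lines: xkve spt ljaf nkpax ffz pxz cjms ulu
Hunk 5: at line 2 remove [ljaf,nkpax,ffz] add [nnm] -> 6 lines: xkve spt nnm pxz cjms ulu
Hunk 6: at line 1 remove [nnm,pxz] add [udks,ewo,zipnu] -> 7 lines: xkve spt udks ewo zipnu cjms ulu
Hunk 7: at line 1 remove [udks,ewo,zipnu] add [dzykm,qkwr,nhh] -> 7 lines: xkve spt dzykm qkwr nhh cjms ulu
Final line 1: xkve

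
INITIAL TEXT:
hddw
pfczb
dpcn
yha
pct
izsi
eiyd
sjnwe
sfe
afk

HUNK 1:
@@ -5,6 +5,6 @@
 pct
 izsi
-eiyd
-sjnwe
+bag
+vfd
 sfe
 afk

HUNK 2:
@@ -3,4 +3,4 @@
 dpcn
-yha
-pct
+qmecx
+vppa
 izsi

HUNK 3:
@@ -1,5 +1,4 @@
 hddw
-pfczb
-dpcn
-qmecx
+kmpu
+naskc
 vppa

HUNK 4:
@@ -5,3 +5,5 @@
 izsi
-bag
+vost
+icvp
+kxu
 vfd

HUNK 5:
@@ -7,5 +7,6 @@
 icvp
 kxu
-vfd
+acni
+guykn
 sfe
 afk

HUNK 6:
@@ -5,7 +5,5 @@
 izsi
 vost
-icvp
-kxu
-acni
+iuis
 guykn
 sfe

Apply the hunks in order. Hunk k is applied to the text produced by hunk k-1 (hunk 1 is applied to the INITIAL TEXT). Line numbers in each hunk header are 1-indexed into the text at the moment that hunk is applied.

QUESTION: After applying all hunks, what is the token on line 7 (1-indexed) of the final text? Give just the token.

Answer: iuis

Derivation:
Hunk 1: at line 5 remove [eiyd,sjnwe] add [bag,vfd] -> 10 lines: hddw pfczb dpcn yha pct izsi bag vfd sfe afk
Hunk 2: at line 3 remove [yha,pct] add [qmecx,vppa] -> 10 lines: hddw pfczb dpcn qmecx vppa izsi bag vfd sfe afk
Hunk 3: at line 1 remove [pfczb,dpcn,qmecx] add [kmpu,naskc] -> 9 lines: hddw kmpu naskc vppa izsi bag vfd sfe afk
Hunk 4: at line 5 remove [bag] add [vost,icvp,kxu] -> 11 lines: hddw kmpu naskc vppa izsi vost icvp kxu vfd sfe afk
Hunk 5: at line 7 remove [vfd] add [acni,guykn] -> 12 lines: hddw kmpu naskc vppa izsi vost icvp kxu acni guykn sfe afk
Hunk 6: at line 5 remove [icvp,kxu,acni] add [iuis] -> 10 lines: hddw kmpu naskc vppa izsi vost iuis guykn sfe afk
Final line 7: iuis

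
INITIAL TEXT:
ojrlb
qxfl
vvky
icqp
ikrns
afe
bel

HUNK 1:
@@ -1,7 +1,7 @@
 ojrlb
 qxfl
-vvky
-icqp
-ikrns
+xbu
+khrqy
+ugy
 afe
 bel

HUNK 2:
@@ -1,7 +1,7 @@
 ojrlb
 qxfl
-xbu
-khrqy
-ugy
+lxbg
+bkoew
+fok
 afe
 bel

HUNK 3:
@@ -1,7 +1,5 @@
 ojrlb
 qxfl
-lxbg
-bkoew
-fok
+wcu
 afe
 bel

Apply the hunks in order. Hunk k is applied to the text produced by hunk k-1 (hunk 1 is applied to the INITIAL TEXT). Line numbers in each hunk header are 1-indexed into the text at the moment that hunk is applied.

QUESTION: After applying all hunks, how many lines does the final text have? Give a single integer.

Hunk 1: at line 1 remove [vvky,icqp,ikrns] add [xbu,khrqy,ugy] -> 7 lines: ojrlb qxfl xbu khrqy ugy afe bel
Hunk 2: at line 1 remove [xbu,khrqy,ugy] add [lxbg,bkoew,fok] -> 7 lines: ojrlb qxfl lxbg bkoew fok afe bel
Hunk 3: at line 1 remove [lxbg,bkoew,fok] add [wcu] -> 5 lines: ojrlb qxfl wcu afe bel
Final line count: 5

Answer: 5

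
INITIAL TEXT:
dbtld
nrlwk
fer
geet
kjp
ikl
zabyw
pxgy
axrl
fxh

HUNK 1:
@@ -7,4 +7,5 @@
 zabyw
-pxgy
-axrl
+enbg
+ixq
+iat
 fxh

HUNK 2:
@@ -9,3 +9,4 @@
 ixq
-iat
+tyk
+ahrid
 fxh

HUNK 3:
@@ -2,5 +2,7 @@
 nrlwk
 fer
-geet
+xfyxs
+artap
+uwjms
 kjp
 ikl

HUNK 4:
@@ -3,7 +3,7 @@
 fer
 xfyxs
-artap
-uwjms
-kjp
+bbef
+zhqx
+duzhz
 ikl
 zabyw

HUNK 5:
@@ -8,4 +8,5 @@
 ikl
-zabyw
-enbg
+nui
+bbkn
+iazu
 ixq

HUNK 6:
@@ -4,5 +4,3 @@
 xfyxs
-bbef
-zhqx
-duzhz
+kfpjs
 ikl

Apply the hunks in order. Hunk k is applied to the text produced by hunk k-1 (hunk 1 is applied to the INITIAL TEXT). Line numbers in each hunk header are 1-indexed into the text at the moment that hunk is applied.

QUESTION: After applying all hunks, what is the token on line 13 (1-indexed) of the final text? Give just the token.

Hunk 1: at line 7 remove [pxgy,axrl] add [enbg,ixq,iat] -> 11 lines: dbtld nrlwk fer geet kjp ikl zabyw enbg ixq iat fxh
Hunk 2: at line 9 remove [iat] add [tyk,ahrid] -> 12 lines: dbtld nrlwk fer geet kjp ikl zabyw enbg ixq tyk ahrid fxh
Hunk 3: at line 2 remove [geet] add [xfyxs,artap,uwjms] -> 14 lines: dbtld nrlwk fer xfyxs artap uwjms kjp ikl zabyw enbg ixq tyk ahrid fxh
Hunk 4: at line 3 remove [artap,uwjms,kjp] add [bbef,zhqx,duzhz] -> 14 lines: dbtld nrlwk fer xfyxs bbef zhqx duzhz ikl zabyw enbg ixq tyk ahrid fxh
Hunk 5: at line 8 remove [zabyw,enbg] add [nui,bbkn,iazu] -> 15 lines: dbtld nrlwk fer xfyxs bbef zhqx duzhz ikl nui bbkn iazu ixq tyk ahrid fxh
Hunk 6: at line 4 remove [bbef,zhqx,duzhz] add [kfpjs] -> 13 lines: dbtld nrlwk fer xfyxs kfpjs ikl nui bbkn iazu ixq tyk ahrid fxh
Final line 13: fxh

Answer: fxh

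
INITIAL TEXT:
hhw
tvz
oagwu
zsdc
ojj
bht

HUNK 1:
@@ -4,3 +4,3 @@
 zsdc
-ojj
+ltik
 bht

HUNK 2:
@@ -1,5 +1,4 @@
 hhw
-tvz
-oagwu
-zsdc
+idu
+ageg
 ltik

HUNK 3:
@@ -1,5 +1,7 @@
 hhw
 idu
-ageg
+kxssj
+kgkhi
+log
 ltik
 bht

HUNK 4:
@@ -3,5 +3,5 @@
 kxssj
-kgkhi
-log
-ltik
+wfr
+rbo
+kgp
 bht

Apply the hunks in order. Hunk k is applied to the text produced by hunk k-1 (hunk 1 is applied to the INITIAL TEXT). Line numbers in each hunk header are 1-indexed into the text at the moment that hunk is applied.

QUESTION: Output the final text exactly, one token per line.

Hunk 1: at line 4 remove [ojj] add [ltik] -> 6 lines: hhw tvz oagwu zsdc ltik bht
Hunk 2: at line 1 remove [tvz,oagwu,zsdc] add [idu,ageg] -> 5 lines: hhw idu ageg ltik bht
Hunk 3: at line 1 remove [ageg] add [kxssj,kgkhi,log] -> 7 lines: hhw idu kxssj kgkhi log ltik bht
Hunk 4: at line 3 remove [kgkhi,log,ltik] add [wfr,rbo,kgp] -> 7 lines: hhw idu kxssj wfr rbo kgp bht

Answer: hhw
idu
kxssj
wfr
rbo
kgp
bht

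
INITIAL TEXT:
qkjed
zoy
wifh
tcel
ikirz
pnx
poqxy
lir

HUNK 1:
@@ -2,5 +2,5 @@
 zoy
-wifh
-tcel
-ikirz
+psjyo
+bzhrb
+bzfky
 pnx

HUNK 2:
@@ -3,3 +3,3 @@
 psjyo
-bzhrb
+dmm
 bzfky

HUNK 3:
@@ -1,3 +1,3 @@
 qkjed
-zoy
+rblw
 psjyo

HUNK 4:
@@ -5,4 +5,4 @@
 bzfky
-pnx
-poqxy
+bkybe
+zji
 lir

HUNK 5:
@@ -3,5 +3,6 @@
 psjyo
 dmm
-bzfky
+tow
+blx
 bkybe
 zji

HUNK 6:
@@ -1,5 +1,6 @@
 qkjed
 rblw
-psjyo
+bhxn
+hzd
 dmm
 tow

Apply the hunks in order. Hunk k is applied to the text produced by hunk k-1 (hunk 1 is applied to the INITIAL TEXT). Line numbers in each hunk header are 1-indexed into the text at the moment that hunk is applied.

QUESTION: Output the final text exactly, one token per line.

Hunk 1: at line 2 remove [wifh,tcel,ikirz] add [psjyo,bzhrb,bzfky] -> 8 lines: qkjed zoy psjyo bzhrb bzfky pnx poqxy lir
Hunk 2: at line 3 remove [bzhrb] add [dmm] -> 8 lines: qkjed zoy psjyo dmm bzfky pnx poqxy lir
Hunk 3: at line 1 remove [zoy] add [rblw] -> 8 lines: qkjed rblw psjyo dmm bzfky pnx poqxy lir
Hunk 4: at line 5 remove [pnx,poqxy] add [bkybe,zji] -> 8 lines: qkjed rblw psjyo dmm bzfky bkybe zji lir
Hunk 5: at line 3 remove [bzfky] add [tow,blx] -> 9 lines: qkjed rblw psjyo dmm tow blx bkybe zji lir
Hunk 6: at line 1 remove [psjyo] add [bhxn,hzd] -> 10 lines: qkjed rblw bhxn hzd dmm tow blx bkybe zji lir

Answer: qkjed
rblw
bhxn
hzd
dmm
tow
blx
bkybe
zji
lir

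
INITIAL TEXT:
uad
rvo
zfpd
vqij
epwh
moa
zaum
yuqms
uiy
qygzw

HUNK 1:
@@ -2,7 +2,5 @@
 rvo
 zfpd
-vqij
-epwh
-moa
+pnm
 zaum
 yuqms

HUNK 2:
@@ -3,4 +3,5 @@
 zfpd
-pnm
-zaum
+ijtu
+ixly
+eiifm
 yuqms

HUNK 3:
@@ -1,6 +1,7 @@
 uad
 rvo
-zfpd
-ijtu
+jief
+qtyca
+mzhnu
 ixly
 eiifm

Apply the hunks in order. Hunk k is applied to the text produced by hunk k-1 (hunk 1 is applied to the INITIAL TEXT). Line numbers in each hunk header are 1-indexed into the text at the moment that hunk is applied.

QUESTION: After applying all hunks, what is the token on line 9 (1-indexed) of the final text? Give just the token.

Hunk 1: at line 2 remove [vqij,epwh,moa] add [pnm] -> 8 lines: uad rvo zfpd pnm zaum yuqms uiy qygzw
Hunk 2: at line 3 remove [pnm,zaum] add [ijtu,ixly,eiifm] -> 9 lines: uad rvo zfpd ijtu ixly eiifm yuqms uiy qygzw
Hunk 3: at line 1 remove [zfpd,ijtu] add [jief,qtyca,mzhnu] -> 10 lines: uad rvo jief qtyca mzhnu ixly eiifm yuqms uiy qygzw
Final line 9: uiy

Answer: uiy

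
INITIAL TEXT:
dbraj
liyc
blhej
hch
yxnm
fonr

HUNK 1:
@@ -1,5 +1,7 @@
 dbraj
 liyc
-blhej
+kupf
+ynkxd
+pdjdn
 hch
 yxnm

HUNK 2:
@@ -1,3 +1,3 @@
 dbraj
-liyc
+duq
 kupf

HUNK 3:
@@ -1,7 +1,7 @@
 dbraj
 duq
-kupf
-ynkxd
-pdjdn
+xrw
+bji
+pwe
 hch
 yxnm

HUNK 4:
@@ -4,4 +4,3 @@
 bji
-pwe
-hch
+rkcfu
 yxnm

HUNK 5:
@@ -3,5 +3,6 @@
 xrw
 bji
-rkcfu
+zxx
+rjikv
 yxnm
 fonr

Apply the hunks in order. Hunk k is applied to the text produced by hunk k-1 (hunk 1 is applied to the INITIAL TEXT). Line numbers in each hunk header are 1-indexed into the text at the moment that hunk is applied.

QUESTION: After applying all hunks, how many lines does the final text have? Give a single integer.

Answer: 8

Derivation:
Hunk 1: at line 1 remove [blhej] add [kupf,ynkxd,pdjdn] -> 8 lines: dbraj liyc kupf ynkxd pdjdn hch yxnm fonr
Hunk 2: at line 1 remove [liyc] add [duq] -> 8 lines: dbraj duq kupf ynkxd pdjdn hch yxnm fonr
Hunk 3: at line 1 remove [kupf,ynkxd,pdjdn] add [xrw,bji,pwe] -> 8 lines: dbraj duq xrw bji pwe hch yxnm fonr
Hunk 4: at line 4 remove [pwe,hch] add [rkcfu] -> 7 lines: dbraj duq xrw bji rkcfu yxnm fonr
Hunk 5: at line 3 remove [rkcfu] add [zxx,rjikv] -> 8 lines: dbraj duq xrw bji zxx rjikv yxnm fonr
Final line count: 8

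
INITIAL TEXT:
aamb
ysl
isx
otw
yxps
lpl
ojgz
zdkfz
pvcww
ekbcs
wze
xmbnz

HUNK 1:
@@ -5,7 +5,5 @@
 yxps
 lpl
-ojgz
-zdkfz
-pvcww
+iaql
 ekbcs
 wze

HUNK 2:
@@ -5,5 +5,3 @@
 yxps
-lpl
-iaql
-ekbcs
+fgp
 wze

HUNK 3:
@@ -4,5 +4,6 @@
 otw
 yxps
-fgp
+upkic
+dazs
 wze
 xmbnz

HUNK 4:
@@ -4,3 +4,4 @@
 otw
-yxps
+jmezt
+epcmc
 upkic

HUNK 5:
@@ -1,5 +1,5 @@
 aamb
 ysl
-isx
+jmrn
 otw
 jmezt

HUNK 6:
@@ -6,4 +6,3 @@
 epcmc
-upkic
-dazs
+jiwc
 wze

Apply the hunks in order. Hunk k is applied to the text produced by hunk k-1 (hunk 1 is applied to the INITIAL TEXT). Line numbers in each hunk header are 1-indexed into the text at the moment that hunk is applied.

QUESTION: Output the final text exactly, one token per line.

Answer: aamb
ysl
jmrn
otw
jmezt
epcmc
jiwc
wze
xmbnz

Derivation:
Hunk 1: at line 5 remove [ojgz,zdkfz,pvcww] add [iaql] -> 10 lines: aamb ysl isx otw yxps lpl iaql ekbcs wze xmbnz
Hunk 2: at line 5 remove [lpl,iaql,ekbcs] add [fgp] -> 8 lines: aamb ysl isx otw yxps fgp wze xmbnz
Hunk 3: at line 4 remove [fgp] add [upkic,dazs] -> 9 lines: aamb ysl isx otw yxps upkic dazs wze xmbnz
Hunk 4: at line 4 remove [yxps] add [jmezt,epcmc] -> 10 lines: aamb ysl isx otw jmezt epcmc upkic dazs wze xmbnz
Hunk 5: at line 1 remove [isx] add [jmrn] -> 10 lines: aamb ysl jmrn otw jmezt epcmc upkic dazs wze xmbnz
Hunk 6: at line 6 remove [upkic,dazs] add [jiwc] -> 9 lines: aamb ysl jmrn otw jmezt epcmc jiwc wze xmbnz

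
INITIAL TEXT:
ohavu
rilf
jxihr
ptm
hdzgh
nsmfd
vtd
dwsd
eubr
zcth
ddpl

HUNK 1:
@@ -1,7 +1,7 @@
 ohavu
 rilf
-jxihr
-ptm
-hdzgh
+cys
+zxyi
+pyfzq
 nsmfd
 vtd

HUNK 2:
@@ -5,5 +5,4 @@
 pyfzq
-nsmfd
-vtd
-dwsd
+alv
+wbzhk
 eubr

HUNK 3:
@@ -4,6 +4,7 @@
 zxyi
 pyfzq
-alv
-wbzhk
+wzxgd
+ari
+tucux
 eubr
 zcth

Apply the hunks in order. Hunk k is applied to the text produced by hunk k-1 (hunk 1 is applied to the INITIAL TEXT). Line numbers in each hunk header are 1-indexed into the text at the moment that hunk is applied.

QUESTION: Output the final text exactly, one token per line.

Hunk 1: at line 1 remove [jxihr,ptm,hdzgh] add [cys,zxyi,pyfzq] -> 11 lines: ohavu rilf cys zxyi pyfzq nsmfd vtd dwsd eubr zcth ddpl
Hunk 2: at line 5 remove [nsmfd,vtd,dwsd] add [alv,wbzhk] -> 10 lines: ohavu rilf cys zxyi pyfzq alv wbzhk eubr zcth ddpl
Hunk 3: at line 4 remove [alv,wbzhk] add [wzxgd,ari,tucux] -> 11 lines: ohavu rilf cys zxyi pyfzq wzxgd ari tucux eubr zcth ddpl

Answer: ohavu
rilf
cys
zxyi
pyfzq
wzxgd
ari
tucux
eubr
zcth
ddpl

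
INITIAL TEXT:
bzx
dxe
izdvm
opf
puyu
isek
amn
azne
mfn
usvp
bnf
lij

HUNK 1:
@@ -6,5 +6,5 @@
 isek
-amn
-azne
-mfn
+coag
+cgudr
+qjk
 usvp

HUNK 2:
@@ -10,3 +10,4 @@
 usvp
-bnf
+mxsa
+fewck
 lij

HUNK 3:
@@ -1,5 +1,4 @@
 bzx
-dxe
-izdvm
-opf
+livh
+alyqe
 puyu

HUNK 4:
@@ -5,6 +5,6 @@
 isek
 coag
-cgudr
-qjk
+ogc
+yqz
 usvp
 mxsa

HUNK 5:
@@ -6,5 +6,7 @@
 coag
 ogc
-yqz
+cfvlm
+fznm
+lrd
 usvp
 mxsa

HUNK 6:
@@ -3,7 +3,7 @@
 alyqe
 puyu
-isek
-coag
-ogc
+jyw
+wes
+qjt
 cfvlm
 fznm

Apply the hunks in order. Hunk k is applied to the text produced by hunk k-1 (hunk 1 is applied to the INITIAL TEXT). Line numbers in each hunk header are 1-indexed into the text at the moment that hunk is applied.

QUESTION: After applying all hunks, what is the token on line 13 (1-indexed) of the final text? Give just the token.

Answer: fewck

Derivation:
Hunk 1: at line 6 remove [amn,azne,mfn] add [coag,cgudr,qjk] -> 12 lines: bzx dxe izdvm opf puyu isek coag cgudr qjk usvp bnf lij
Hunk 2: at line 10 remove [bnf] add [mxsa,fewck] -> 13 lines: bzx dxe izdvm opf puyu isek coag cgudr qjk usvp mxsa fewck lij
Hunk 3: at line 1 remove [dxe,izdvm,opf] add [livh,alyqe] -> 12 lines: bzx livh alyqe puyu isek coag cgudr qjk usvp mxsa fewck lij
Hunk 4: at line 5 remove [cgudr,qjk] add [ogc,yqz] -> 12 lines: bzx livh alyqe puyu isek coag ogc yqz usvp mxsa fewck lij
Hunk 5: at line 6 remove [yqz] add [cfvlm,fznm,lrd] -> 14 lines: bzx livh alyqe puyu isek coag ogc cfvlm fznm lrd usvp mxsa fewck lij
Hunk 6: at line 3 remove [isek,coag,ogc] add [jyw,wes,qjt] -> 14 lines: bzx livh alyqe puyu jyw wes qjt cfvlm fznm lrd usvp mxsa fewck lij
Final line 13: fewck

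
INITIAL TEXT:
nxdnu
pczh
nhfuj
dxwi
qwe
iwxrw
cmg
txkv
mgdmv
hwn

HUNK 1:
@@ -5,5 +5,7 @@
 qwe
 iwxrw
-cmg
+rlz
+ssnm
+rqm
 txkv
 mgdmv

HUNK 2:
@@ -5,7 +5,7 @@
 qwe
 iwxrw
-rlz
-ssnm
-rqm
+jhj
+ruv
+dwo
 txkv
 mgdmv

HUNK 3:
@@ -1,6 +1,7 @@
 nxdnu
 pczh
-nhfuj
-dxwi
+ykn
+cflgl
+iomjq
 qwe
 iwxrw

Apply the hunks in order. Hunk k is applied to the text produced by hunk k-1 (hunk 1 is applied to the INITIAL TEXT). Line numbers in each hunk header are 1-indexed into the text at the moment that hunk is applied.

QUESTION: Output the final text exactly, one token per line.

Answer: nxdnu
pczh
ykn
cflgl
iomjq
qwe
iwxrw
jhj
ruv
dwo
txkv
mgdmv
hwn

Derivation:
Hunk 1: at line 5 remove [cmg] add [rlz,ssnm,rqm] -> 12 lines: nxdnu pczh nhfuj dxwi qwe iwxrw rlz ssnm rqm txkv mgdmv hwn
Hunk 2: at line 5 remove [rlz,ssnm,rqm] add [jhj,ruv,dwo] -> 12 lines: nxdnu pczh nhfuj dxwi qwe iwxrw jhj ruv dwo txkv mgdmv hwn
Hunk 3: at line 1 remove [nhfuj,dxwi] add [ykn,cflgl,iomjq] -> 13 lines: nxdnu pczh ykn cflgl iomjq qwe iwxrw jhj ruv dwo txkv mgdmv hwn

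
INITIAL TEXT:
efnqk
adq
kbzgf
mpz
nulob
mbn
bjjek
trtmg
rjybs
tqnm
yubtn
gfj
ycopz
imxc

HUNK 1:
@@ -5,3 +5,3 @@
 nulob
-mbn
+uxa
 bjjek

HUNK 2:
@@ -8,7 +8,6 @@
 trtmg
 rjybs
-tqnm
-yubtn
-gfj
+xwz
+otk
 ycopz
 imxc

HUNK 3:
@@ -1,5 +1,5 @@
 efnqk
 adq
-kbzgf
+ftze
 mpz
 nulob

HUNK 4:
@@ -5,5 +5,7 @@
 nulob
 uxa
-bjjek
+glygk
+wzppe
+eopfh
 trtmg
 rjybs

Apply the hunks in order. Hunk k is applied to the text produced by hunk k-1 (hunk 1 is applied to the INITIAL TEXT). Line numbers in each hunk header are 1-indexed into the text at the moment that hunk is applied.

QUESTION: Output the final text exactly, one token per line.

Hunk 1: at line 5 remove [mbn] add [uxa] -> 14 lines: efnqk adq kbzgf mpz nulob uxa bjjek trtmg rjybs tqnm yubtn gfj ycopz imxc
Hunk 2: at line 8 remove [tqnm,yubtn,gfj] add [xwz,otk] -> 13 lines: efnqk adq kbzgf mpz nulob uxa bjjek trtmg rjybs xwz otk ycopz imxc
Hunk 3: at line 1 remove [kbzgf] add [ftze] -> 13 lines: efnqk adq ftze mpz nulob uxa bjjek trtmg rjybs xwz otk ycopz imxc
Hunk 4: at line 5 remove [bjjek] add [glygk,wzppe,eopfh] -> 15 lines: efnqk adq ftze mpz nulob uxa glygk wzppe eopfh trtmg rjybs xwz otk ycopz imxc

Answer: efnqk
adq
ftze
mpz
nulob
uxa
glygk
wzppe
eopfh
trtmg
rjybs
xwz
otk
ycopz
imxc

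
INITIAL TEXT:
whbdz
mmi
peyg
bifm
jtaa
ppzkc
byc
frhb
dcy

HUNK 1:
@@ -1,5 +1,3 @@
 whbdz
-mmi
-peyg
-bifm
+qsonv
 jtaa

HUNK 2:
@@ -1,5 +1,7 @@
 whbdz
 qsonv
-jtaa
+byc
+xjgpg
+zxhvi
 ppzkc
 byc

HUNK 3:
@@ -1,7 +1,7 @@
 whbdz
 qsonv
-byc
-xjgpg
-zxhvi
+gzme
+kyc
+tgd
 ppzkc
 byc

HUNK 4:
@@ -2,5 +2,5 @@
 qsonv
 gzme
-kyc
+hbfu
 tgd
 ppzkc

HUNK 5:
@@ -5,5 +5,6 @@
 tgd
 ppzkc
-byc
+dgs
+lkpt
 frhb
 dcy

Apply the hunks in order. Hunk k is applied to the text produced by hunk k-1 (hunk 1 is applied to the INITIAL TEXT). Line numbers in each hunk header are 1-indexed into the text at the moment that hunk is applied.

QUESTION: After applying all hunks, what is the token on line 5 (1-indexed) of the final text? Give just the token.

Answer: tgd

Derivation:
Hunk 1: at line 1 remove [mmi,peyg,bifm] add [qsonv] -> 7 lines: whbdz qsonv jtaa ppzkc byc frhb dcy
Hunk 2: at line 1 remove [jtaa] add [byc,xjgpg,zxhvi] -> 9 lines: whbdz qsonv byc xjgpg zxhvi ppzkc byc frhb dcy
Hunk 3: at line 1 remove [byc,xjgpg,zxhvi] add [gzme,kyc,tgd] -> 9 lines: whbdz qsonv gzme kyc tgd ppzkc byc frhb dcy
Hunk 4: at line 2 remove [kyc] add [hbfu] -> 9 lines: whbdz qsonv gzme hbfu tgd ppzkc byc frhb dcy
Hunk 5: at line 5 remove [byc] add [dgs,lkpt] -> 10 lines: whbdz qsonv gzme hbfu tgd ppzkc dgs lkpt frhb dcy
Final line 5: tgd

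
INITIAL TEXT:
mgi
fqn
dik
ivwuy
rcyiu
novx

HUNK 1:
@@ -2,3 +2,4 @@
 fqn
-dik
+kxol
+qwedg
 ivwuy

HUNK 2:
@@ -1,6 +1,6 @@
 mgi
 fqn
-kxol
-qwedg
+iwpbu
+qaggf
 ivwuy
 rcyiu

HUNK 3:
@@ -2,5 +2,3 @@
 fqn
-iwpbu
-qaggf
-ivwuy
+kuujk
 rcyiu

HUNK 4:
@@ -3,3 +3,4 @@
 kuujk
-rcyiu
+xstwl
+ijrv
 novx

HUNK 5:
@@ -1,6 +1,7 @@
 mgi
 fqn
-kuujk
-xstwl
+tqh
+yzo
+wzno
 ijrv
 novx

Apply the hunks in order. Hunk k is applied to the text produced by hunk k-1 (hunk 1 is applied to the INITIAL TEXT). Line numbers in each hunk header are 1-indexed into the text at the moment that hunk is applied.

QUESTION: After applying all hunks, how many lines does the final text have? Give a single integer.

Answer: 7

Derivation:
Hunk 1: at line 2 remove [dik] add [kxol,qwedg] -> 7 lines: mgi fqn kxol qwedg ivwuy rcyiu novx
Hunk 2: at line 1 remove [kxol,qwedg] add [iwpbu,qaggf] -> 7 lines: mgi fqn iwpbu qaggf ivwuy rcyiu novx
Hunk 3: at line 2 remove [iwpbu,qaggf,ivwuy] add [kuujk] -> 5 lines: mgi fqn kuujk rcyiu novx
Hunk 4: at line 3 remove [rcyiu] add [xstwl,ijrv] -> 6 lines: mgi fqn kuujk xstwl ijrv novx
Hunk 5: at line 1 remove [kuujk,xstwl] add [tqh,yzo,wzno] -> 7 lines: mgi fqn tqh yzo wzno ijrv novx
Final line count: 7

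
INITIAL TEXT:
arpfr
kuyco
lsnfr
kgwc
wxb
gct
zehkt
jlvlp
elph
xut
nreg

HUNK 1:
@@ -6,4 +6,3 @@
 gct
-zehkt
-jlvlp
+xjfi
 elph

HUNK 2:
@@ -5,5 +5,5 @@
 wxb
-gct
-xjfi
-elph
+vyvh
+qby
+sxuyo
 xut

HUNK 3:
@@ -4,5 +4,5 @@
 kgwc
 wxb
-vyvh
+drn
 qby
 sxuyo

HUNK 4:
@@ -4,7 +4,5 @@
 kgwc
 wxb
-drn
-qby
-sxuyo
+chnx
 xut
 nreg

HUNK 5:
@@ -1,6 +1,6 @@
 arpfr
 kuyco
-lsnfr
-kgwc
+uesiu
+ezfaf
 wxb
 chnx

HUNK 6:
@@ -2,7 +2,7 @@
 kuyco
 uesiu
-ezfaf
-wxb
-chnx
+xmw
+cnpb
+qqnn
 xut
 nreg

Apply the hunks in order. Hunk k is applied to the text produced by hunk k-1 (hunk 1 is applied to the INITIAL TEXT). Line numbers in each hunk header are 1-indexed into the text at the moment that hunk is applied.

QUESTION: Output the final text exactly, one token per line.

Hunk 1: at line 6 remove [zehkt,jlvlp] add [xjfi] -> 10 lines: arpfr kuyco lsnfr kgwc wxb gct xjfi elph xut nreg
Hunk 2: at line 5 remove [gct,xjfi,elph] add [vyvh,qby,sxuyo] -> 10 lines: arpfr kuyco lsnfr kgwc wxb vyvh qby sxuyo xut nreg
Hunk 3: at line 4 remove [vyvh] add [drn] -> 10 lines: arpfr kuyco lsnfr kgwc wxb drn qby sxuyo xut nreg
Hunk 4: at line 4 remove [drn,qby,sxuyo] add [chnx] -> 8 lines: arpfr kuyco lsnfr kgwc wxb chnx xut nreg
Hunk 5: at line 1 remove [lsnfr,kgwc] add [uesiu,ezfaf] -> 8 lines: arpfr kuyco uesiu ezfaf wxb chnx xut nreg
Hunk 6: at line 2 remove [ezfaf,wxb,chnx] add [xmw,cnpb,qqnn] -> 8 lines: arpfr kuyco uesiu xmw cnpb qqnn xut nreg

Answer: arpfr
kuyco
uesiu
xmw
cnpb
qqnn
xut
nreg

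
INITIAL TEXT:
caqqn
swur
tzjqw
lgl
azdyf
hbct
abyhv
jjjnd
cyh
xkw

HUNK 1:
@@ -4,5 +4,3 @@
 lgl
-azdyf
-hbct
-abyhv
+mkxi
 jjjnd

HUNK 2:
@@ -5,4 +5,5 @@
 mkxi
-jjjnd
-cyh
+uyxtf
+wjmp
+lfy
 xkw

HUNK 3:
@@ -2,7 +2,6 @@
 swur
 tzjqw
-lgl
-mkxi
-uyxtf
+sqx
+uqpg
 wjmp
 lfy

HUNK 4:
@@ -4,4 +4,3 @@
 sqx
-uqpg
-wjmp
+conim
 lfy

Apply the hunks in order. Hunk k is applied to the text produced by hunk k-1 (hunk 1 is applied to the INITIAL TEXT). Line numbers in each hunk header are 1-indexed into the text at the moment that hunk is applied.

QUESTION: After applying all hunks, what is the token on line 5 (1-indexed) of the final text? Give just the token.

Answer: conim

Derivation:
Hunk 1: at line 4 remove [azdyf,hbct,abyhv] add [mkxi] -> 8 lines: caqqn swur tzjqw lgl mkxi jjjnd cyh xkw
Hunk 2: at line 5 remove [jjjnd,cyh] add [uyxtf,wjmp,lfy] -> 9 lines: caqqn swur tzjqw lgl mkxi uyxtf wjmp lfy xkw
Hunk 3: at line 2 remove [lgl,mkxi,uyxtf] add [sqx,uqpg] -> 8 lines: caqqn swur tzjqw sqx uqpg wjmp lfy xkw
Hunk 4: at line 4 remove [uqpg,wjmp] add [conim] -> 7 lines: caqqn swur tzjqw sqx conim lfy xkw
Final line 5: conim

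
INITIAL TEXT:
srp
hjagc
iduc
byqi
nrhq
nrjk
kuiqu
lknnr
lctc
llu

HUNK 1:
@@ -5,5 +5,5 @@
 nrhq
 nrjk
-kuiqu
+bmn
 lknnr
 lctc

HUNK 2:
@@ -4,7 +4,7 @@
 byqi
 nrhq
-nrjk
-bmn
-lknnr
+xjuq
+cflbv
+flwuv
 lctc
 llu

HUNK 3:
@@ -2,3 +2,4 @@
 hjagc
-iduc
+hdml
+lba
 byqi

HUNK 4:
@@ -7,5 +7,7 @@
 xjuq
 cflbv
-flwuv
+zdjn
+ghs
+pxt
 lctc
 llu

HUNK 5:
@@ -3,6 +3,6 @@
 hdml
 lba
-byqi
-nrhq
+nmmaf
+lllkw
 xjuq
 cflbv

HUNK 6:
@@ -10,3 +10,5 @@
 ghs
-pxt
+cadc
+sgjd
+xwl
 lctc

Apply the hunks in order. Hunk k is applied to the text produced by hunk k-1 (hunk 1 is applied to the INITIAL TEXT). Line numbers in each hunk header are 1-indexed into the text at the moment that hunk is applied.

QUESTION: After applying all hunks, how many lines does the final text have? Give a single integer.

Hunk 1: at line 5 remove [kuiqu] add [bmn] -> 10 lines: srp hjagc iduc byqi nrhq nrjk bmn lknnr lctc llu
Hunk 2: at line 4 remove [nrjk,bmn,lknnr] add [xjuq,cflbv,flwuv] -> 10 lines: srp hjagc iduc byqi nrhq xjuq cflbv flwuv lctc llu
Hunk 3: at line 2 remove [iduc] add [hdml,lba] -> 11 lines: srp hjagc hdml lba byqi nrhq xjuq cflbv flwuv lctc llu
Hunk 4: at line 7 remove [flwuv] add [zdjn,ghs,pxt] -> 13 lines: srp hjagc hdml lba byqi nrhq xjuq cflbv zdjn ghs pxt lctc llu
Hunk 5: at line 3 remove [byqi,nrhq] add [nmmaf,lllkw] -> 13 lines: srp hjagc hdml lba nmmaf lllkw xjuq cflbv zdjn ghs pxt lctc llu
Hunk 6: at line 10 remove [pxt] add [cadc,sgjd,xwl] -> 15 lines: srp hjagc hdml lba nmmaf lllkw xjuq cflbv zdjn ghs cadc sgjd xwl lctc llu
Final line count: 15

Answer: 15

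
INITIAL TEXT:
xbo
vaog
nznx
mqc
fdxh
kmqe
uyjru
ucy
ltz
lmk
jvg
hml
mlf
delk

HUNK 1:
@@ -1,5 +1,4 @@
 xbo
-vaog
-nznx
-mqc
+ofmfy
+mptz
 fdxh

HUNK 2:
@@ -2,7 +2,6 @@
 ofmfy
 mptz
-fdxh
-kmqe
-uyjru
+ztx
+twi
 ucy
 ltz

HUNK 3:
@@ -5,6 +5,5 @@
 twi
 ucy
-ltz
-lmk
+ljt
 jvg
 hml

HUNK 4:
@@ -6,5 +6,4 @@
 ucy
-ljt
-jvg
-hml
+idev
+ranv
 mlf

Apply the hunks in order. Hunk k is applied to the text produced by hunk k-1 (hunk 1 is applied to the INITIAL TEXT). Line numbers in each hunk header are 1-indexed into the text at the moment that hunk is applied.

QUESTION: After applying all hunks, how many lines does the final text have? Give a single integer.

Answer: 10

Derivation:
Hunk 1: at line 1 remove [vaog,nznx,mqc] add [ofmfy,mptz] -> 13 lines: xbo ofmfy mptz fdxh kmqe uyjru ucy ltz lmk jvg hml mlf delk
Hunk 2: at line 2 remove [fdxh,kmqe,uyjru] add [ztx,twi] -> 12 lines: xbo ofmfy mptz ztx twi ucy ltz lmk jvg hml mlf delk
Hunk 3: at line 5 remove [ltz,lmk] add [ljt] -> 11 lines: xbo ofmfy mptz ztx twi ucy ljt jvg hml mlf delk
Hunk 4: at line 6 remove [ljt,jvg,hml] add [idev,ranv] -> 10 lines: xbo ofmfy mptz ztx twi ucy idev ranv mlf delk
Final line count: 10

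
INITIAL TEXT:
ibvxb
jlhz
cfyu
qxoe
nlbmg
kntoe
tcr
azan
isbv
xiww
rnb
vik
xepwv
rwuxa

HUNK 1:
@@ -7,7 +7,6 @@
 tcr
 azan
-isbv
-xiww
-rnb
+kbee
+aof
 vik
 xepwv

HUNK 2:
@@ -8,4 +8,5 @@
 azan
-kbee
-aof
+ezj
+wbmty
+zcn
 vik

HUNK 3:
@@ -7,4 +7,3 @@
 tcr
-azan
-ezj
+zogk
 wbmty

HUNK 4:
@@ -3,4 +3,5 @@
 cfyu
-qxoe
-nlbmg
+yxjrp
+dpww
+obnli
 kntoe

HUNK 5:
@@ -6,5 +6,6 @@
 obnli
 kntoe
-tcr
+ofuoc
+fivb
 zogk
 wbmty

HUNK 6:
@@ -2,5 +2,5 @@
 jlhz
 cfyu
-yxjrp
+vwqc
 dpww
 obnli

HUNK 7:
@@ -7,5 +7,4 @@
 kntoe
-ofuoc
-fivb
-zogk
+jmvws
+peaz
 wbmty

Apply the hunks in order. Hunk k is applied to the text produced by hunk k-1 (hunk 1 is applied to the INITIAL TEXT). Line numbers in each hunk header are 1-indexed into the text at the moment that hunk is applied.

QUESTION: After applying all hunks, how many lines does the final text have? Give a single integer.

Answer: 14

Derivation:
Hunk 1: at line 7 remove [isbv,xiww,rnb] add [kbee,aof] -> 13 lines: ibvxb jlhz cfyu qxoe nlbmg kntoe tcr azan kbee aof vik xepwv rwuxa
Hunk 2: at line 8 remove [kbee,aof] add [ezj,wbmty,zcn] -> 14 lines: ibvxb jlhz cfyu qxoe nlbmg kntoe tcr azan ezj wbmty zcn vik xepwv rwuxa
Hunk 3: at line 7 remove [azan,ezj] add [zogk] -> 13 lines: ibvxb jlhz cfyu qxoe nlbmg kntoe tcr zogk wbmty zcn vik xepwv rwuxa
Hunk 4: at line 3 remove [qxoe,nlbmg] add [yxjrp,dpww,obnli] -> 14 lines: ibvxb jlhz cfyu yxjrp dpww obnli kntoe tcr zogk wbmty zcn vik xepwv rwuxa
Hunk 5: at line 6 remove [tcr] add [ofuoc,fivb] -> 15 lines: ibvxb jlhz cfyu yxjrp dpww obnli kntoe ofuoc fivb zogk wbmty zcn vik xepwv rwuxa
Hunk 6: at line 2 remove [yxjrp] add [vwqc] -> 15 lines: ibvxb jlhz cfyu vwqc dpww obnli kntoe ofuoc fivb zogk wbmty zcn vik xepwv rwuxa
Hunk 7: at line 7 remove [ofuoc,fivb,zogk] add [jmvws,peaz] -> 14 lines: ibvxb jlhz cfyu vwqc dpww obnli kntoe jmvws peaz wbmty zcn vik xepwv rwuxa
Final line count: 14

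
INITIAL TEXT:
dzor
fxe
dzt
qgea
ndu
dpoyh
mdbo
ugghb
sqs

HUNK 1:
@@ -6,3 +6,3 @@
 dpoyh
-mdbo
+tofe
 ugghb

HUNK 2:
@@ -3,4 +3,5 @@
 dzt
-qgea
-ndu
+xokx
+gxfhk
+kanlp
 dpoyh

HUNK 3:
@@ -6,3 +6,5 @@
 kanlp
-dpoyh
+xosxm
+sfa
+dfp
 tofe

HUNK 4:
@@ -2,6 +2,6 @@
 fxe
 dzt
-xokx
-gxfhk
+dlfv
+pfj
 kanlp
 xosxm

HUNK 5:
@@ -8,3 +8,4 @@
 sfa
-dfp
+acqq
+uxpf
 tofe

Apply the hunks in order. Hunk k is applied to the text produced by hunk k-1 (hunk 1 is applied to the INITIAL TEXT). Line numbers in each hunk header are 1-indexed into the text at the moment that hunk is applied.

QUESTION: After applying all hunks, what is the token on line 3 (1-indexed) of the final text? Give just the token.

Hunk 1: at line 6 remove [mdbo] add [tofe] -> 9 lines: dzor fxe dzt qgea ndu dpoyh tofe ugghb sqs
Hunk 2: at line 3 remove [qgea,ndu] add [xokx,gxfhk,kanlp] -> 10 lines: dzor fxe dzt xokx gxfhk kanlp dpoyh tofe ugghb sqs
Hunk 3: at line 6 remove [dpoyh] add [xosxm,sfa,dfp] -> 12 lines: dzor fxe dzt xokx gxfhk kanlp xosxm sfa dfp tofe ugghb sqs
Hunk 4: at line 2 remove [xokx,gxfhk] add [dlfv,pfj] -> 12 lines: dzor fxe dzt dlfv pfj kanlp xosxm sfa dfp tofe ugghb sqs
Hunk 5: at line 8 remove [dfp] add [acqq,uxpf] -> 13 lines: dzor fxe dzt dlfv pfj kanlp xosxm sfa acqq uxpf tofe ugghb sqs
Final line 3: dzt

Answer: dzt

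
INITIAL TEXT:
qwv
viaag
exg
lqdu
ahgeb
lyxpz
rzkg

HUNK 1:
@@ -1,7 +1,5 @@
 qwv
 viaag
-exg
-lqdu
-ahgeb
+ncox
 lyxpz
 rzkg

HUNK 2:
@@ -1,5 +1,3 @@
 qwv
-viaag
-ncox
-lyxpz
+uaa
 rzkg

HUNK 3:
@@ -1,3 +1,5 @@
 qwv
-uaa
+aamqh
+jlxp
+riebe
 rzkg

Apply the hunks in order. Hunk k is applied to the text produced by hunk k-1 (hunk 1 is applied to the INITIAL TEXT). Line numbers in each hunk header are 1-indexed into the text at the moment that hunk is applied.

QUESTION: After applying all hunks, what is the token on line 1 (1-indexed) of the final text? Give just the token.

Answer: qwv

Derivation:
Hunk 1: at line 1 remove [exg,lqdu,ahgeb] add [ncox] -> 5 lines: qwv viaag ncox lyxpz rzkg
Hunk 2: at line 1 remove [viaag,ncox,lyxpz] add [uaa] -> 3 lines: qwv uaa rzkg
Hunk 3: at line 1 remove [uaa] add [aamqh,jlxp,riebe] -> 5 lines: qwv aamqh jlxp riebe rzkg
Final line 1: qwv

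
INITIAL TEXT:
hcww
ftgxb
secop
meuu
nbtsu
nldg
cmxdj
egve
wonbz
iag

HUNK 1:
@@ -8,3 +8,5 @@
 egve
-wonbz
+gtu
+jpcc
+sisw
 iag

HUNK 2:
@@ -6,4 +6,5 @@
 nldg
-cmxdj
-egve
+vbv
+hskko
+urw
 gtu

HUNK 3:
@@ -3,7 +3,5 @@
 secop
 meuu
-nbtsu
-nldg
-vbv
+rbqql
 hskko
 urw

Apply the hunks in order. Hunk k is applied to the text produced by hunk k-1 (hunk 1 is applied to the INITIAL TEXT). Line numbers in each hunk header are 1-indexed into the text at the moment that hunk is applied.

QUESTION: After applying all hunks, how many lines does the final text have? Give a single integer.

Answer: 11

Derivation:
Hunk 1: at line 8 remove [wonbz] add [gtu,jpcc,sisw] -> 12 lines: hcww ftgxb secop meuu nbtsu nldg cmxdj egve gtu jpcc sisw iag
Hunk 2: at line 6 remove [cmxdj,egve] add [vbv,hskko,urw] -> 13 lines: hcww ftgxb secop meuu nbtsu nldg vbv hskko urw gtu jpcc sisw iag
Hunk 3: at line 3 remove [nbtsu,nldg,vbv] add [rbqql] -> 11 lines: hcww ftgxb secop meuu rbqql hskko urw gtu jpcc sisw iag
Final line count: 11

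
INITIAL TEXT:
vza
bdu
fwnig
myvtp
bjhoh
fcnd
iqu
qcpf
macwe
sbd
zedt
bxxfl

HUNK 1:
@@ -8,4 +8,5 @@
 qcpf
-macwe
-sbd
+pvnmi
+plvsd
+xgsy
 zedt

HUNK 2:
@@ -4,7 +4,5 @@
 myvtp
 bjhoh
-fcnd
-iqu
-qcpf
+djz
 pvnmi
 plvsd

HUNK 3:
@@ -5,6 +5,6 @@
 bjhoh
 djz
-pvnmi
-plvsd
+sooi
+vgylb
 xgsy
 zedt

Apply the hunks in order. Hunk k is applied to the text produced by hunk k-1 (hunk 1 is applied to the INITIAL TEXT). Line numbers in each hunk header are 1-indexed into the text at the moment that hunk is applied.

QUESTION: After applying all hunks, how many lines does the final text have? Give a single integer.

Answer: 11

Derivation:
Hunk 1: at line 8 remove [macwe,sbd] add [pvnmi,plvsd,xgsy] -> 13 lines: vza bdu fwnig myvtp bjhoh fcnd iqu qcpf pvnmi plvsd xgsy zedt bxxfl
Hunk 2: at line 4 remove [fcnd,iqu,qcpf] add [djz] -> 11 lines: vza bdu fwnig myvtp bjhoh djz pvnmi plvsd xgsy zedt bxxfl
Hunk 3: at line 5 remove [pvnmi,plvsd] add [sooi,vgylb] -> 11 lines: vza bdu fwnig myvtp bjhoh djz sooi vgylb xgsy zedt bxxfl
Final line count: 11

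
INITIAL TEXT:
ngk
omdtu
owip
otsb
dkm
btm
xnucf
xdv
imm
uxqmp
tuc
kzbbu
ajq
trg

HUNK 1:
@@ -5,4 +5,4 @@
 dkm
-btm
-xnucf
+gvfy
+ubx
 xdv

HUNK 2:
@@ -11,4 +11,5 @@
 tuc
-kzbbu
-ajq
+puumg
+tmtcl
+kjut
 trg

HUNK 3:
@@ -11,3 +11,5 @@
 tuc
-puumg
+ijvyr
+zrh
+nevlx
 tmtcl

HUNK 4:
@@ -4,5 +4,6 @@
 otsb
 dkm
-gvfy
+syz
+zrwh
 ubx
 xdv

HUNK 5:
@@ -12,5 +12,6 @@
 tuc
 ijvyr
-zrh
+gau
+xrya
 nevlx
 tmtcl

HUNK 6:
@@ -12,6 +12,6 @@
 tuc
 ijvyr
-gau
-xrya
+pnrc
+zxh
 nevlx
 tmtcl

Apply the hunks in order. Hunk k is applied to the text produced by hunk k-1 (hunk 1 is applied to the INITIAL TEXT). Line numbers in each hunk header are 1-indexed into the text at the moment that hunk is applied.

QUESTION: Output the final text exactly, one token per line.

Answer: ngk
omdtu
owip
otsb
dkm
syz
zrwh
ubx
xdv
imm
uxqmp
tuc
ijvyr
pnrc
zxh
nevlx
tmtcl
kjut
trg

Derivation:
Hunk 1: at line 5 remove [btm,xnucf] add [gvfy,ubx] -> 14 lines: ngk omdtu owip otsb dkm gvfy ubx xdv imm uxqmp tuc kzbbu ajq trg
Hunk 2: at line 11 remove [kzbbu,ajq] add [puumg,tmtcl,kjut] -> 15 lines: ngk omdtu owip otsb dkm gvfy ubx xdv imm uxqmp tuc puumg tmtcl kjut trg
Hunk 3: at line 11 remove [puumg] add [ijvyr,zrh,nevlx] -> 17 lines: ngk omdtu owip otsb dkm gvfy ubx xdv imm uxqmp tuc ijvyr zrh nevlx tmtcl kjut trg
Hunk 4: at line 4 remove [gvfy] add [syz,zrwh] -> 18 lines: ngk omdtu owip otsb dkm syz zrwh ubx xdv imm uxqmp tuc ijvyr zrh nevlx tmtcl kjut trg
Hunk 5: at line 12 remove [zrh] add [gau,xrya] -> 19 lines: ngk omdtu owip otsb dkm syz zrwh ubx xdv imm uxqmp tuc ijvyr gau xrya nevlx tmtcl kjut trg
Hunk 6: at line 12 remove [gau,xrya] add [pnrc,zxh] -> 19 lines: ngk omdtu owip otsb dkm syz zrwh ubx xdv imm uxqmp tuc ijvyr pnrc zxh nevlx tmtcl kjut trg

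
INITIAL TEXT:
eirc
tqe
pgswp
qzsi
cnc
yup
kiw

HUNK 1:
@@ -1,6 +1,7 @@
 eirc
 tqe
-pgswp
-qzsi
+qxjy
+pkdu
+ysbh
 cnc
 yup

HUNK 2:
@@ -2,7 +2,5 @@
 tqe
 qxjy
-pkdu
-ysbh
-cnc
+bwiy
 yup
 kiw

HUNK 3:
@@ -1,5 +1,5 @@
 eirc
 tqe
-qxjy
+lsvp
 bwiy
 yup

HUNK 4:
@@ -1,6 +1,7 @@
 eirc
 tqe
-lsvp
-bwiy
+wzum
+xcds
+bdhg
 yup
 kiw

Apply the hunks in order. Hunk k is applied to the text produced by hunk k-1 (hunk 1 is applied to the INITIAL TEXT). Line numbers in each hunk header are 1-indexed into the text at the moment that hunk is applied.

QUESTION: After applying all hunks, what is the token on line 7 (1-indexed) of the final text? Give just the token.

Hunk 1: at line 1 remove [pgswp,qzsi] add [qxjy,pkdu,ysbh] -> 8 lines: eirc tqe qxjy pkdu ysbh cnc yup kiw
Hunk 2: at line 2 remove [pkdu,ysbh,cnc] add [bwiy] -> 6 lines: eirc tqe qxjy bwiy yup kiw
Hunk 3: at line 1 remove [qxjy] add [lsvp] -> 6 lines: eirc tqe lsvp bwiy yup kiw
Hunk 4: at line 1 remove [lsvp,bwiy] add [wzum,xcds,bdhg] -> 7 lines: eirc tqe wzum xcds bdhg yup kiw
Final line 7: kiw

Answer: kiw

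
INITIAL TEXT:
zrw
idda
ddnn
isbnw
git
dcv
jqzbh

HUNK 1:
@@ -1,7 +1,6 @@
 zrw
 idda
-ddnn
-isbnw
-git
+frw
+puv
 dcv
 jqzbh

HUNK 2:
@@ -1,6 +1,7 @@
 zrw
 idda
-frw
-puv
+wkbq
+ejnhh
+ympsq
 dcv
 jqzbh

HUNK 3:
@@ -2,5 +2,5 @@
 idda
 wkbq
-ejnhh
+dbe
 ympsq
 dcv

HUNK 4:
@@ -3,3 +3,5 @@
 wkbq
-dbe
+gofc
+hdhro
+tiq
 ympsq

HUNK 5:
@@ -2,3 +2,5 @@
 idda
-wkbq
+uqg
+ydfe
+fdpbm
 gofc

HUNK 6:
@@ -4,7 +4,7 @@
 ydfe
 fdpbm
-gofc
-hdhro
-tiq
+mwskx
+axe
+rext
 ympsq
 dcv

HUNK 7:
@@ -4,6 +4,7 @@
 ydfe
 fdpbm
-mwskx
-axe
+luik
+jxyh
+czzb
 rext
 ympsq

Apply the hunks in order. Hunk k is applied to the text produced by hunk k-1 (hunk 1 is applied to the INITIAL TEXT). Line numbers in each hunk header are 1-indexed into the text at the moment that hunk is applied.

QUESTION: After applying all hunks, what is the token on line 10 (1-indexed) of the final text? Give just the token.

Hunk 1: at line 1 remove [ddnn,isbnw,git] add [frw,puv] -> 6 lines: zrw idda frw puv dcv jqzbh
Hunk 2: at line 1 remove [frw,puv] add [wkbq,ejnhh,ympsq] -> 7 lines: zrw idda wkbq ejnhh ympsq dcv jqzbh
Hunk 3: at line 2 remove [ejnhh] add [dbe] -> 7 lines: zrw idda wkbq dbe ympsq dcv jqzbh
Hunk 4: at line 3 remove [dbe] add [gofc,hdhro,tiq] -> 9 lines: zrw idda wkbq gofc hdhro tiq ympsq dcv jqzbh
Hunk 5: at line 2 remove [wkbq] add [uqg,ydfe,fdpbm] -> 11 lines: zrw idda uqg ydfe fdpbm gofc hdhro tiq ympsq dcv jqzbh
Hunk 6: at line 4 remove [gofc,hdhro,tiq] add [mwskx,axe,rext] -> 11 lines: zrw idda uqg ydfe fdpbm mwskx axe rext ympsq dcv jqzbh
Hunk 7: at line 4 remove [mwskx,axe] add [luik,jxyh,czzb] -> 12 lines: zrw idda uqg ydfe fdpbm luik jxyh czzb rext ympsq dcv jqzbh
Final line 10: ympsq

Answer: ympsq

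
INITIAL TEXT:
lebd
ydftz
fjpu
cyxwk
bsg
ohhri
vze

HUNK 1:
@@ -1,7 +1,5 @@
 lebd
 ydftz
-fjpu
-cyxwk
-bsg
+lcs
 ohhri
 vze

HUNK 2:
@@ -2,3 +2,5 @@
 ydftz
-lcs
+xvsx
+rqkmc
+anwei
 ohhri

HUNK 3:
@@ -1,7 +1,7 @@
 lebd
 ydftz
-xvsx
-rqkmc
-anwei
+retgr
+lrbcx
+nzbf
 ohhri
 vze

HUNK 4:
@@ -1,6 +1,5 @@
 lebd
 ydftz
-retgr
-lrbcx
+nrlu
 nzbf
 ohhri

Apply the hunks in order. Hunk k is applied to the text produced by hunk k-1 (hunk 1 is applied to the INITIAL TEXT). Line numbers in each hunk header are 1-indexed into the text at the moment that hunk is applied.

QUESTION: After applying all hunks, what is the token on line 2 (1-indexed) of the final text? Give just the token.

Answer: ydftz

Derivation:
Hunk 1: at line 1 remove [fjpu,cyxwk,bsg] add [lcs] -> 5 lines: lebd ydftz lcs ohhri vze
Hunk 2: at line 2 remove [lcs] add [xvsx,rqkmc,anwei] -> 7 lines: lebd ydftz xvsx rqkmc anwei ohhri vze
Hunk 3: at line 1 remove [xvsx,rqkmc,anwei] add [retgr,lrbcx,nzbf] -> 7 lines: lebd ydftz retgr lrbcx nzbf ohhri vze
Hunk 4: at line 1 remove [retgr,lrbcx] add [nrlu] -> 6 lines: lebd ydftz nrlu nzbf ohhri vze
Final line 2: ydftz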